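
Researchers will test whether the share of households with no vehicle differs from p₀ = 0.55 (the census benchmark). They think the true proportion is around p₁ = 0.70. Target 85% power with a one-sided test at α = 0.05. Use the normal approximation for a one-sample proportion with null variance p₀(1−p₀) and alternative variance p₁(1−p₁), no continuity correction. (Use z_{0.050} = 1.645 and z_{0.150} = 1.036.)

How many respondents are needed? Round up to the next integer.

n = 75

n = [z_α·√(p₀q₀) + z_β·√(p₁q₁)]² / (p₁ − p₀)²
  = [1.645·√(0.55·0.45) + 1.036·√(0.70·0.30)]² / (0.15)²
  = [1.645·0.4975 + 1.036·0.4583]² / 0.0225
  = [1.2931]² / 0.0225
  = 74.32
Round up → n = 75.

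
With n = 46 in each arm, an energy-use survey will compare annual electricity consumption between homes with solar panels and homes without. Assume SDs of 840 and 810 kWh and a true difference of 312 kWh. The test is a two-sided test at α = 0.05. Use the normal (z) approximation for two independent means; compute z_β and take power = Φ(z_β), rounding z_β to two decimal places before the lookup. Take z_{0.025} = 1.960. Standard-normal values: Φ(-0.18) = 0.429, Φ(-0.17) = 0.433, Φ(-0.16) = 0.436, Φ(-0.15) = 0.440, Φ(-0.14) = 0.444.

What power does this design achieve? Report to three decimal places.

Power ≈ 0.440

z_β = δ·√(n/(σ₁²+σ₂²)) − z_{α/2}
    = 312 · √(46/1361700) − 1.960
    = 312 · 0.00581 − 1.960
    = 1.8134 − 1.960 = -0.1466 → -0.15
Power = Φ(-0.15) = 0.440.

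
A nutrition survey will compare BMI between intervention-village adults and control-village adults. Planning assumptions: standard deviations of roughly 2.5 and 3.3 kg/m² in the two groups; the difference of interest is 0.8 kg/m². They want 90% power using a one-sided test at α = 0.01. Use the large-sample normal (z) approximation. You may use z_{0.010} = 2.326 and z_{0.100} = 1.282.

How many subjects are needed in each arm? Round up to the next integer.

n = 349 per group

n = (z_α + z_β)² · (σ₁² + σ₂²) / δ²
  = (2.326 + 1.282)² · (2.5² + 3.3² = 17.14) / 0.8²
  = 13.0177 · 17.14 / 0.64
  = 348.63
Round up → n = 349 per group.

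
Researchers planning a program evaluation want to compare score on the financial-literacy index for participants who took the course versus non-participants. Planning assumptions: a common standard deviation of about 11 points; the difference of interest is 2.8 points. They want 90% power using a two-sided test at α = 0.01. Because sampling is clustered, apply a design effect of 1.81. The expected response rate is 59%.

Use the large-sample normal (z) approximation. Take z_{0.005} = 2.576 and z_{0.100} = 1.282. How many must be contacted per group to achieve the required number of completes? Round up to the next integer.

n = (z_{α/2} + z_β)² · (σ₁² + σ₂²) / δ²
  = (2.576 + 1.282)² · (2·11² = 242) / 2.8²
  = 14.8842 · 242 / 7.84
  = 459.43
Design effect: 1.81 × 459.43 = 831.58.
Adjust for 59% response: 831.58 / 0.59 = 1409.45.
Round up → n = 1410 per group.

n = 1410 per group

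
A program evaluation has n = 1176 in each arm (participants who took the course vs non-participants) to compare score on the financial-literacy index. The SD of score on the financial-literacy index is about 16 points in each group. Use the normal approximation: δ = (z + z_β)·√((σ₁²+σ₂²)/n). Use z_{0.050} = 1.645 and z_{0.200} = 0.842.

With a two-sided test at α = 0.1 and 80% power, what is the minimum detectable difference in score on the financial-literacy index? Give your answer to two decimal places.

Minimum detectable difference ≈ 1.64 points

δ = (z_{α/2} + z_β) · √((σ₁²+σ₂²)/n)
  = (1.645 + 0.842) · √(512/1176)
  = 2.487 · √0.43537
  = 2.487 · 0.6598
  = 1.6410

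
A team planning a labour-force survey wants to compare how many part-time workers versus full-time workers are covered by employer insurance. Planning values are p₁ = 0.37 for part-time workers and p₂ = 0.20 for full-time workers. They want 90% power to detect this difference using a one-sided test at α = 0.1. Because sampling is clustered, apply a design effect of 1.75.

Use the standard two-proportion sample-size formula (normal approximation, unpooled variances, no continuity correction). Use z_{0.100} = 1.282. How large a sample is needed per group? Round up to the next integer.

n = 157 per group

n = (z_α + z_β)² · [p₁(1−p₁) + p₂(1−p₂)] / (p₁ − p₂)²
  = (1.282 + 1.282)² · (0.37·0.63 + 0.20·0.80) / (0.17)²
  = (2.564)² · (0.2331 + 0.1600) / 0.0289
  = 6.5741 · 0.3931 / 0.0289
  = 89.42
Design effect: 1.75 × 89.42 = 156.49.
Round up → n = 157 per group.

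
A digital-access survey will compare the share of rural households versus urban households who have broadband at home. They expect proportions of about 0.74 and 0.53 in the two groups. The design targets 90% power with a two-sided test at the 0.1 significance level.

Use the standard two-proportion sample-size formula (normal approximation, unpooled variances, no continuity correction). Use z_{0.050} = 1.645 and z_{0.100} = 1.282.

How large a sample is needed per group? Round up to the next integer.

n = (z_{α/2} + z_β)² · [p₁(1−p₁) + p₂(1−p₂)] / (p₁ − p₂)²
  = (1.645 + 1.282)² · (0.74·0.26 + 0.53·0.47) / (0.21)²
  = (2.927)² · (0.1924 + 0.2491) / 0.0441
  = 8.5673 · 0.4415 / 0.0441
  = 85.77
Round up → n = 86 per group.

n = 86 per group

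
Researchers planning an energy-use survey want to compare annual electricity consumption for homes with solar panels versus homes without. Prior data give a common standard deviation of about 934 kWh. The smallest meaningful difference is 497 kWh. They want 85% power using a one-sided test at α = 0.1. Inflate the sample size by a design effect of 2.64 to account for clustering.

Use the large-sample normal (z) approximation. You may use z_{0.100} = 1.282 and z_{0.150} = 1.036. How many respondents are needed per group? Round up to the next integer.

n = (z_α + z_β)² · (σ₁² + σ₂²) / δ²
  = (1.282 + 1.036)² · (2·934² = 1744712) / 497²
  = 5.3731 · 1744712 / 247009
  = 37.95
Design effect: 2.64 × 37.95 = 100.19.
Round up → n = 101 per group.

n = 101 per group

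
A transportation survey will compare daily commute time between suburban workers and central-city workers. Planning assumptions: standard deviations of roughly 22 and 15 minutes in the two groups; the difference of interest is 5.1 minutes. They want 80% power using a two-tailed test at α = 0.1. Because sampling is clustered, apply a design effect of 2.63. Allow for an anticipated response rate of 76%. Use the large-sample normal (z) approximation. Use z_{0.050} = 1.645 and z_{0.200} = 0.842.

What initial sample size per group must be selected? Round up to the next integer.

n = (z_{α/2} + z_β)² · (σ₁² + σ₂²) / δ²
  = (1.645 + 0.842)² · (22² + 15² = 709) / 5.1²
  = 6.1852 · 709 / 26.01
  = 168.60
Design effect: 2.63 × 168.60 = 443.42.
Adjust for 76% response: 443.42 / 0.76 = 583.44.
Round up → n = 584 per group.

n = 584 per group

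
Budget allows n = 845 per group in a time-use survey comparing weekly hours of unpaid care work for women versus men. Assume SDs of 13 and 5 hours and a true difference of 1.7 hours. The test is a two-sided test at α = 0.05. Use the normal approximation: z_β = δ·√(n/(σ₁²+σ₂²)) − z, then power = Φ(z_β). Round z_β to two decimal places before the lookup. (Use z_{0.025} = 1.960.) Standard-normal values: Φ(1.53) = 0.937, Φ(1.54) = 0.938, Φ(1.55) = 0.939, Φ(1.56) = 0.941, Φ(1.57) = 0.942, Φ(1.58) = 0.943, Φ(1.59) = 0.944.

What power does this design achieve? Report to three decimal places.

Power ≈ 0.944

z_β = δ·√(n/(σ₁²+σ₂²)) − z_{α/2}
    = 1.7 · √(845/194) − 1.960
    = 1.7 · 2.08702 − 1.960
    = 3.5479 − 1.960 = 1.5879 → 1.59
Power = Φ(1.59) = 0.944.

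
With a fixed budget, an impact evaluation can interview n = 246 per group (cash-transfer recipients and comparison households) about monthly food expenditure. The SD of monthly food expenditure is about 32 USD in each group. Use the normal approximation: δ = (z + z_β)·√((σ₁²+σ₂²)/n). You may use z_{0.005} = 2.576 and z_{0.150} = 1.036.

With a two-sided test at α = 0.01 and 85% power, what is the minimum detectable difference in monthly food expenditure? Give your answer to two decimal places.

Minimum detectable difference ≈ 10.42 USD

δ = (z_{α/2} + z_β) · √((σ₁²+σ₂²)/n)
  = (2.576 + 1.036) · √(2048/246)
  = 3.612 · √8.3252
  = 3.612 · 2.8853
  = 10.4219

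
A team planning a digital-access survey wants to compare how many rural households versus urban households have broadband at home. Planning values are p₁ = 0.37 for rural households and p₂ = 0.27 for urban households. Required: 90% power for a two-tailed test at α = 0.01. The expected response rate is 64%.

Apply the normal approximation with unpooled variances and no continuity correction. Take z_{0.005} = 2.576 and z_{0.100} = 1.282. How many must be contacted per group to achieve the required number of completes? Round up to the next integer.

n = (z_{α/2} + z_β)² · [p₁(1−p₁) + p₂(1−p₂)] / (p₁ − p₂)²
  = (2.576 + 1.282)² · (0.37·0.63 + 0.27·0.73) / (0.10)²
  = (3.858)² · (0.2331 + 0.1971) / 0.0100
  = 14.8842 · 0.4302 / 0.0100
  = 640.32
Adjust for 64% response: 640.32 / 0.64 = 1000.49.
Round up → n = 1001 per group.

n = 1001 per group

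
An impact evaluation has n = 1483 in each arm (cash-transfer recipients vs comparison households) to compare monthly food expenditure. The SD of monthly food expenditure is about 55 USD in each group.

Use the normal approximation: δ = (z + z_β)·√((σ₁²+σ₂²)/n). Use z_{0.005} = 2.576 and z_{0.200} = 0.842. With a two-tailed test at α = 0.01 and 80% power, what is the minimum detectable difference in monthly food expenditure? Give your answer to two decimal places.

δ = (z_{α/2} + z_β) · √((σ₁²+σ₂²)/n)
  = (2.576 + 0.842) · √(6050/1483)
  = 3.418 · √4.0796
  = 3.418 · 2.0198
  = 6.9037

Minimum detectable difference ≈ 6.90 USD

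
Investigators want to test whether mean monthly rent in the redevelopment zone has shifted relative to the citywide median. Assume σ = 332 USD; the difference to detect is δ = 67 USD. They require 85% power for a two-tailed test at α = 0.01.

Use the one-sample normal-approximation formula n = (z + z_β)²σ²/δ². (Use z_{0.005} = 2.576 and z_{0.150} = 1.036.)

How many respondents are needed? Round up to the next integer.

n = 321

n = (z_{α/2} + z_β)² · σ² / δ²
  = (2.576 + 1.036)² · 332² / 67²
  = 13.0465 · 110224 / 4489
  = 320.35
Round up → n = 321.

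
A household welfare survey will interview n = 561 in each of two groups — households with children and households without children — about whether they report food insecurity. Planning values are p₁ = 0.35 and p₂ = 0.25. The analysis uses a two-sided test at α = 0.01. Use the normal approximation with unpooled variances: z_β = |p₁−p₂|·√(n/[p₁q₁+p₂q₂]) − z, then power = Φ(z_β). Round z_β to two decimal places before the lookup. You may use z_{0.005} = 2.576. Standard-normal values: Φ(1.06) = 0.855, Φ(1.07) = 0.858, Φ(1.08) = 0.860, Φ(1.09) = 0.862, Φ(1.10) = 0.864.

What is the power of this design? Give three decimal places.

Power ≈ 0.864

z_β = |p₁−p₂|·√(n/[p₁q₁+p₂q₂]) − z_{α/2}
    = 0.10 · √(561/0.4150) − 2.576
    = 0.10 · 36.7669 − 2.576
    = 3.6767 − 2.576 = 1.1007 → 1.10
Power = Φ(1.10) = 0.864.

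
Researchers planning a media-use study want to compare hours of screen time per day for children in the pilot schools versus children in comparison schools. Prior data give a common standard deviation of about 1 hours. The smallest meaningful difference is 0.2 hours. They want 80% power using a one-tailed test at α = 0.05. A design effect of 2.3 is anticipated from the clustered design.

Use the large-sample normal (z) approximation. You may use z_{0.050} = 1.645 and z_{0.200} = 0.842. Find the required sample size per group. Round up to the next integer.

n = 712 per group

n = (z_α + z_β)² · (σ₁² + σ₂²) / δ²
  = (1.645 + 0.842)² · (2·1² = 2) / 0.2²
  = 6.1852 · 2 / 0.04
  = 309.26
Design effect: 2.3 × 309.26 = 711.29.
Round up → n = 712 per group.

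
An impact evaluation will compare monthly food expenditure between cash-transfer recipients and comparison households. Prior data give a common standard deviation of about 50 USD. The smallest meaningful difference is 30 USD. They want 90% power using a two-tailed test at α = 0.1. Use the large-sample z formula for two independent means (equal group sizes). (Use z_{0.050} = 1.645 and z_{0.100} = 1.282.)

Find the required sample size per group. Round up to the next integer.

n = 48 per group

n = (z_{α/2} + z_β)² · (σ₁² + σ₂²) / δ²
  = (1.645 + 1.282)² · (2·50² = 5000) / 30²
  = 8.5673 · 5000 / 900
  = 47.60
Round up → n = 48 per group.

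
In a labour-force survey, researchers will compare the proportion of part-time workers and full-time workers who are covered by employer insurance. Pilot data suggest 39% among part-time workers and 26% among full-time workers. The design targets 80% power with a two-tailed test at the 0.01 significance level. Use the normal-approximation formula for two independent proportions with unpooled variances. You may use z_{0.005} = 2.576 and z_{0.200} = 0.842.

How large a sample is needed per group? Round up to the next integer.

n = 298 per group

n = (z_{α/2} + z_β)² · [p₁(1−p₁) + p₂(1−p₂)] / (p₁ − p₂)²
  = (2.576 + 0.842)² · (0.39·0.61 + 0.26·0.74) / (0.13)²
  = (3.418)² · (0.2379 + 0.1924) / 0.0169
  = 11.6827 · 0.4303 / 0.0169
  = 297.46
Round up → n = 298 per group.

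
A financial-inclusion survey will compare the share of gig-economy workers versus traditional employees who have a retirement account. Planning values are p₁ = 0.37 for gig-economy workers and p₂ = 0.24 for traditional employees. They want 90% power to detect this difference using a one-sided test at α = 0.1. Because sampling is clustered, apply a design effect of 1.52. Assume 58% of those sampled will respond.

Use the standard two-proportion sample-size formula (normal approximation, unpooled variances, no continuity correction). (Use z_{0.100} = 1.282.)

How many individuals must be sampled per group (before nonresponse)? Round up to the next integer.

n = 424 per group

n = (z_α + z_β)² · [p₁(1−p₁) + p₂(1−p₂)] / (p₁ − p₂)²
  = (1.282 + 1.282)² · (0.37·0.63 + 0.24·0.76) / (0.13)²
  = (2.564)² · (0.2331 + 0.1824) / 0.0169
  = 6.5741 · 0.4155 / 0.0169
  = 161.63
Design effect: 1.52 × 161.63 = 245.68.
Adjust for 58% response: 245.68 / 0.58 = 423.58.
Round up → n = 424 per group.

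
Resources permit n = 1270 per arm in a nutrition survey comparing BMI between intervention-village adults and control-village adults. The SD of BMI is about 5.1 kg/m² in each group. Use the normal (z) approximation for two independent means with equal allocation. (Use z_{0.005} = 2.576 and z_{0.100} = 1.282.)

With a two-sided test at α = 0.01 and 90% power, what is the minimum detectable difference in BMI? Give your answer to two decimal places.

Minimum detectable difference ≈ 0.78 kg/m²

δ = (z_{α/2} + z_β) · √((σ₁²+σ₂²)/n)
  = (2.576 + 1.282) · √(52.02/1270)
  = 3.858 · √0.04096
  = 3.858 · 0.2024
  = 0.7808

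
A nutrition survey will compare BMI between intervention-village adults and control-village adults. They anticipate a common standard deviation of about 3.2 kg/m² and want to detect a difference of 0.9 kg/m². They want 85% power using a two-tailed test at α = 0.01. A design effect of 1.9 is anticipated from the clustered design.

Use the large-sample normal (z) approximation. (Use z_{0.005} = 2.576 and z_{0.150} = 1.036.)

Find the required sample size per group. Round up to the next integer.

n = 627 per group

n = (z_{α/2} + z_β)² · (σ₁² + σ₂²) / δ²
  = (2.576 + 1.036)² · (2·3.2² = 20.48) / 0.9²
  = 13.0465 · 20.48 / 0.81
  = 329.87
Design effect: 1.9 × 329.87 = 626.75.
Round up → n = 627 per group.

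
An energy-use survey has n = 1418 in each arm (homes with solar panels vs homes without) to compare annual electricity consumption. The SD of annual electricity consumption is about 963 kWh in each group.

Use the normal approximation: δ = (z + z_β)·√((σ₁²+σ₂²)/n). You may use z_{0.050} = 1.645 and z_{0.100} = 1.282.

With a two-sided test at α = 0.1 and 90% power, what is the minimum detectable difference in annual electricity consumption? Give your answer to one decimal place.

δ = (z_{α/2} + z_β) · √((σ₁²+σ₂²)/n)
  = (1.645 + 1.282) · √(1854738/1418)
  = 2.927 · √1308.0
  = 2.927 · 36.1662
  = 105.8585

Minimum detectable difference ≈ 105.9 kWh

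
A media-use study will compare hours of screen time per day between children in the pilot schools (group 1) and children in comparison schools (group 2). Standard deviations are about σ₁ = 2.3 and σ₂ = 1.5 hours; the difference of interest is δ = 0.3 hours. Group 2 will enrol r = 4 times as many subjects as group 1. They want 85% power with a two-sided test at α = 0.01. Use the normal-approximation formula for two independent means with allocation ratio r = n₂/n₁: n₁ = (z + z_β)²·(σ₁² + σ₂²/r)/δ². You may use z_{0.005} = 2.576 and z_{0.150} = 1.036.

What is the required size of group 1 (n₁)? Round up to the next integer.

n₁ = 849

n₁ = (z_{α/2} + z_β)² · (σ₁² + σ₂²/r) / δ²
   = (2.576 + 1.036)² · (2.3² + 1.5²/4) / 0.3²
   = 13.0465 · (5.29 + 0.5625) / 0.09
   = 13.0465 · 5.8525 / 0.09
   = 848.39
Round up → n₁ = 849; n₂ = r·n₁ = 4 × 849 = 3396.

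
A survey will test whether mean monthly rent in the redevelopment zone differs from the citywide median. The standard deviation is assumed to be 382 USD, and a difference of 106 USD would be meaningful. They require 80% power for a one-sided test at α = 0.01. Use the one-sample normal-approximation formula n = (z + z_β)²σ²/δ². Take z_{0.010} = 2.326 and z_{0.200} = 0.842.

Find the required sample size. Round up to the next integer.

n = 131

n = (z_α + z_β)² · σ² / δ²
  = (2.326 + 0.842)² · 382² / 106²
  = 10.0362 · 145924 / 11236
  = 130.34
Round up → n = 131.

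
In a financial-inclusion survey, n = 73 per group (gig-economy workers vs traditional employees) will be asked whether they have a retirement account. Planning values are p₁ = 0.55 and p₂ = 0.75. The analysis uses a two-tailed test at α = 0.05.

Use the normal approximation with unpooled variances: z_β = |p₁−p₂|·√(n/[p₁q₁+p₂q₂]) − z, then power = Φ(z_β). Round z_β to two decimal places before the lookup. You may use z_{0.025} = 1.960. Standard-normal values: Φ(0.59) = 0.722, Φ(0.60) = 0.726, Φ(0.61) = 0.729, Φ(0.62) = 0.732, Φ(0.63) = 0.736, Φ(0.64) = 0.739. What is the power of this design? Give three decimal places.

Power ≈ 0.736

z_β = |p₁−p₂|·√(n/[p₁q₁+p₂q₂]) − z_{α/2}
    = 0.20 · √(73/0.4350) − 1.960
    = 0.20 · 12.9544 − 1.960
    = 2.5909 − 1.960 = 0.6309 → 0.63
Power = Φ(0.63) = 0.736.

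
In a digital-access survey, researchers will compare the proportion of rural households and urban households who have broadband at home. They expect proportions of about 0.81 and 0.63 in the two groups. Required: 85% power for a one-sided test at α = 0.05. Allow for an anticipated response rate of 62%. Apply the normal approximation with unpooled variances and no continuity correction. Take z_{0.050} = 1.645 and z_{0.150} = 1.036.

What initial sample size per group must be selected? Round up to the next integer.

n = (z_α + z_β)² · [p₁(1−p₁) + p₂(1−p₂)] / (p₁ − p₂)²
  = (1.645 + 1.036)² · (0.81·0.19 + 0.63·0.37) / (0.18)²
  = (2.681)² · (0.1539 + 0.2331) / 0.0324
  = 7.1878 · 0.3870 / 0.0324
  = 85.85
Adjust for 62% response: 85.85 / 0.62 = 138.47.
Round up → n = 139 per group.

n = 139 per group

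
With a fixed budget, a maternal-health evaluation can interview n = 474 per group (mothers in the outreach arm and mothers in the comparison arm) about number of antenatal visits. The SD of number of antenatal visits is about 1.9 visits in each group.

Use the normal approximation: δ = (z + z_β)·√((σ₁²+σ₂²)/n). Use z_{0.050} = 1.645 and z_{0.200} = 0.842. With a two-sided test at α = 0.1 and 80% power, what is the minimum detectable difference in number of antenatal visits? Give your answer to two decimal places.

δ = (z_{α/2} + z_β) · √((σ₁²+σ₂²)/n)
  = (1.645 + 0.842) · √(7.22/474)
  = 2.487 · √0.01523
  = 2.487 · 0.1234
  = 0.3069

Minimum detectable difference ≈ 0.31 visits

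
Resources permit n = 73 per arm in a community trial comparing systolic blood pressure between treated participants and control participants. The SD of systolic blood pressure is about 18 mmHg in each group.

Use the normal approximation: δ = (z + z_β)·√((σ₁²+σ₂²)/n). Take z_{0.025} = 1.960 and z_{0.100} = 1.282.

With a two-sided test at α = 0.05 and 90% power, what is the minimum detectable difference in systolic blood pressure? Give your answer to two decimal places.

δ = (z_{α/2} + z_β) · √((σ₁²+σ₂²)/n)
  = (1.960 + 1.282) · √(648/73)
  = 3.242 · √8.8767
  = 3.242 · 2.9794
  = 9.6592

Minimum detectable difference ≈ 9.66 mmHg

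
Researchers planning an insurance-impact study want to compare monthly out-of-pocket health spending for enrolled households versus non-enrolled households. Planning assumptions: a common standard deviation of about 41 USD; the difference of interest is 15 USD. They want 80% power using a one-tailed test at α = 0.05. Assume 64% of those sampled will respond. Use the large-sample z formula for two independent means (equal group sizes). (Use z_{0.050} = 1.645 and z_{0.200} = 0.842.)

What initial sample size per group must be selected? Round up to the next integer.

n = (z_α + z_β)² · (σ₁² + σ₂²) / δ²
  = (1.645 + 0.842)² · (2·41² = 3362) / 15²
  = 6.1852 · 3362 / 225
  = 92.42
Adjust for 64% response: 92.42 / 0.64 = 144.41.
Round up → n = 145 per group.

n = 145 per group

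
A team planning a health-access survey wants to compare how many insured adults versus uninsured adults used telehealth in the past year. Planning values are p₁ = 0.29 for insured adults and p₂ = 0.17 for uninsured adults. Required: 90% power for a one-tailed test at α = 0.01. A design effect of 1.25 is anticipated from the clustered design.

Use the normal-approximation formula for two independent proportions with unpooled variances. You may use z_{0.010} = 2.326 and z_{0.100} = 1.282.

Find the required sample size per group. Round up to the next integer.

n = (z_α + z_β)² · [p₁(1−p₁) + p₂(1−p₂)] / (p₁ − p₂)²
  = (2.326 + 1.282)² · (0.29·0.71 + 0.17·0.83) / (0.12)²
  = (3.608)² · (0.2059 + 0.1411) / 0.0144
  = 13.0177 · 0.3470 / 0.0144
  = 313.69
Design effect: 1.25 × 313.69 = 392.11.
Round up → n = 393 per group.

n = 393 per group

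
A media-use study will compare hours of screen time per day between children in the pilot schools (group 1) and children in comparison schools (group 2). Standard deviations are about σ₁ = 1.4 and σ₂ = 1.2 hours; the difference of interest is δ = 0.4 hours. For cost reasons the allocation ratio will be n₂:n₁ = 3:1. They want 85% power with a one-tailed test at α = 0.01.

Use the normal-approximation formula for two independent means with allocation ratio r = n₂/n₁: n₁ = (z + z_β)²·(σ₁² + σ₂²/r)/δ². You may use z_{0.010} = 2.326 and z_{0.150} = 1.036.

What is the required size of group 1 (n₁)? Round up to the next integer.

n₁ = 173

n₁ = (z_α + z_β)² · (σ₁² + σ₂²/r) / δ²
   = (2.326 + 1.036)² · (1.4² + 1.2²/3) / 0.4²
   = 11.3030 · (1.96 + 0.48) / 0.16
   = 11.3030 · 2.44 / 0.16
   = 172.37
Round up → n₁ = 173; n₂ = r·n₁ = 3 × 173 = 519.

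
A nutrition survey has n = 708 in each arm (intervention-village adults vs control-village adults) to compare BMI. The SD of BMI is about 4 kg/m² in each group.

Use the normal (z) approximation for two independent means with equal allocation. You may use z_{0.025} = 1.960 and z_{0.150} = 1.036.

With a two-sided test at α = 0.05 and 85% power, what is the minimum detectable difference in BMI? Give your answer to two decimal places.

δ = (z_{α/2} + z_β) · √((σ₁²+σ₂²)/n)
  = (1.960 + 1.036) · √(32/708)
  = 2.996 · √0.0452
  = 2.996 · 0.2126
  = 0.6369

Minimum detectable difference ≈ 0.64 kg/m²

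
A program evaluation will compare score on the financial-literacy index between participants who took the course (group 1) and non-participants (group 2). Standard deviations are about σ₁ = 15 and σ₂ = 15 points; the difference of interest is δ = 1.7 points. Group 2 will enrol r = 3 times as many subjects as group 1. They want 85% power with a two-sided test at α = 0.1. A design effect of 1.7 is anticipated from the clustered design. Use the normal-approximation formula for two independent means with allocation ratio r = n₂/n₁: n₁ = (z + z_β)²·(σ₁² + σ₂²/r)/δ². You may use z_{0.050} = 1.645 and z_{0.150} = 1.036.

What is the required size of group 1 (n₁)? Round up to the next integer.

n₁ = (z_{α/2} + z_β)² · (σ₁² + σ₂²/r) / δ²
   = (1.645 + 1.036)² · (15² + 15²/3) / 1.7²
   = 7.1878 · (225 + 75) / 2.89
   = 7.1878 · 300 / 2.89
   = 746.13
Design effect: 1.7 × 746.13 = 1268.43.
Round up → n₁ = 1269; n₂ = r·n₁ = 3 × 1269 = 3807.

n₁ = 1269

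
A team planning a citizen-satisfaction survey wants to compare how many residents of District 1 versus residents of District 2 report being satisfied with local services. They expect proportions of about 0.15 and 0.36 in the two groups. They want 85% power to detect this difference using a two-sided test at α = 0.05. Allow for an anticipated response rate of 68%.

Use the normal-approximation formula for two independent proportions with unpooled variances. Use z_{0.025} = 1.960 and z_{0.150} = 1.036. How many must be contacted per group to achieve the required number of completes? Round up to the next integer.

n = (z_{α/2} + z_β)² · [p₁(1−p₁) + p₂(1−p₂)] / (p₁ − p₂)²
  = (1.960 + 1.036)² · (0.15·0.85 + 0.36·0.64) / (-0.21)²
  = (2.996)² · (0.1275 + 0.2304) / 0.0441
  = 8.9760 · 0.3579 / 0.0441
  = 72.85
Adjust for 68% response: 72.85 / 0.68 = 107.13.
Round up → n = 108 per group.

n = 108 per group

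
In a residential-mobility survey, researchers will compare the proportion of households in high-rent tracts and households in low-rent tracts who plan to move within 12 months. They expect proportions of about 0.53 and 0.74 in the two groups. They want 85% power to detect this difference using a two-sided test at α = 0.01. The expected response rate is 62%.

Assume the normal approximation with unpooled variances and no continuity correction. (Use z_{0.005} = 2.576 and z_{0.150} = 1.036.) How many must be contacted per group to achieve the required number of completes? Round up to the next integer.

n = 211 per group

n = (z_{α/2} + z_β)² · [p₁(1−p₁) + p₂(1−p₂)] / (p₁ − p₂)²
  = (2.576 + 1.036)² · (0.53·0.47 + 0.74·0.26) / (-0.21)²
  = (3.612)² · (0.2491 + 0.1924) / 0.0441
  = 13.0465 · 0.4415 / 0.0441
  = 130.61
Adjust for 62% response: 130.61 / 0.62 = 210.67.
Round up → n = 211 per group.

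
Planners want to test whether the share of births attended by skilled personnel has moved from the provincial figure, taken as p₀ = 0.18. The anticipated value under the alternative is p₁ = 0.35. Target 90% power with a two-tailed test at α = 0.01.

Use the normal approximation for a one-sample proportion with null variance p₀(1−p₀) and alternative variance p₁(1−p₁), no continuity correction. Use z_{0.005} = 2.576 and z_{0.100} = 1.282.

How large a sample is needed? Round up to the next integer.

n = [z_{α/2}·√(p₀q₀) + z_β·√(p₁q₁)]² / (p₁ − p₀)²
  = [2.576·√(0.18·0.82) + 1.282·√(0.35·0.65)]² / (0.17)²
  = [2.576·0.3842 + 1.282·0.4770]² / 0.0289
  = [1.6011]² / 0.0289
  = 88.71
Round up → n = 89.

n = 89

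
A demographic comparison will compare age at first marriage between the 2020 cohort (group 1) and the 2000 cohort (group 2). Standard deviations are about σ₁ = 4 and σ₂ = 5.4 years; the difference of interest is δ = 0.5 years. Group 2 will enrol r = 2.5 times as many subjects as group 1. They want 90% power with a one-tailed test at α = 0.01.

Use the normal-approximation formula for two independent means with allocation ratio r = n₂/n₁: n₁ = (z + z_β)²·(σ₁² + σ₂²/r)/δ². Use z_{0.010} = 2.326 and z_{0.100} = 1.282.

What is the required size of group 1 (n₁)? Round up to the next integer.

n₁ = (z_α + z_β)² · (σ₁² + σ₂²/r) / δ²
   = (2.326 + 1.282)² · (4² + 5.4²/2.5) / 0.5²
   = 13.0177 · (16 + 11.664) / 0.25
   = 13.0177 · 27.664 / 0.25
   = 1440.48
Round up → n₁ = 1441; n₂ = r·n₁ = 2.5 × 1441 = 3603.

n₁ = 1441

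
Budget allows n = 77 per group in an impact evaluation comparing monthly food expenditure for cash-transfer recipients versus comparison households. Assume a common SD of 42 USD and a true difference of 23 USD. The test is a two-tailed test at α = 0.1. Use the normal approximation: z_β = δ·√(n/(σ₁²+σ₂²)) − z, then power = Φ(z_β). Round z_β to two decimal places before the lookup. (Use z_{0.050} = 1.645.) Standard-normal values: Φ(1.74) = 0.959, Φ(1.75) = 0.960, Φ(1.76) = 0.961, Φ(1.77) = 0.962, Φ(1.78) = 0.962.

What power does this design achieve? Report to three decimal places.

Power ≈ 0.960

z_β = δ·√(n/(σ₁²+σ₂²)) − z_{α/2}
    = 23 · √(77/3528) − 1.645
    = 23 · 0.14773 − 1.645
    = 3.3979 − 1.645 = 1.7529 → 1.75
Power = Φ(1.75) = 0.960.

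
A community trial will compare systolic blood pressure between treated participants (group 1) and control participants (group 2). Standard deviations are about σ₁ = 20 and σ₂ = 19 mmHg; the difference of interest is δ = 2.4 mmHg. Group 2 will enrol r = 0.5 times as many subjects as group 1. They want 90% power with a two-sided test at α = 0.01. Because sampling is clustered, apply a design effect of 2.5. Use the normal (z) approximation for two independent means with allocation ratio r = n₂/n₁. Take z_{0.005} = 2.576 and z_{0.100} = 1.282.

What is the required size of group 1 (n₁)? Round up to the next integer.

n₁ = (z_{α/2} + z_β)² · (σ₁² + σ₂²/r) / δ²
   = (2.576 + 1.282)² · (20² + 19²/0.5) / 2.4²
   = 14.8842 · (400 + 722) / 5.76
   = 14.8842 · 1122 / 5.76
   = 2899.31
Design effect: 2.5 × 2899.31 = 7248.28.
Round up → n₁ = 7249; n₂ = r·n₁ = 0.5 × 7249 = 3625.

n₁ = 7249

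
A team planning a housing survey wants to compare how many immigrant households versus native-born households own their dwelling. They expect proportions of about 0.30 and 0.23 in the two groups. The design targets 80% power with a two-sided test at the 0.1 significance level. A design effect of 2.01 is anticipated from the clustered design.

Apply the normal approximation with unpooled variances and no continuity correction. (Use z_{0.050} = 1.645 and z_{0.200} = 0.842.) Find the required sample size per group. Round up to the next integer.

n = 983 per group

n = (z_{α/2} + z_β)² · [p₁(1−p₁) + p₂(1−p₂)] / (p₁ − p₂)²
  = (1.645 + 0.842)² · (0.30·0.70 + 0.23·0.77) / (0.07)²
  = (2.487)² · (0.2100 + 0.1771) / 0.0049
  = 6.1852 · 0.3871 / 0.0049
  = 488.63
Design effect: 2.01 × 488.63 = 982.14.
Round up → n = 983 per group.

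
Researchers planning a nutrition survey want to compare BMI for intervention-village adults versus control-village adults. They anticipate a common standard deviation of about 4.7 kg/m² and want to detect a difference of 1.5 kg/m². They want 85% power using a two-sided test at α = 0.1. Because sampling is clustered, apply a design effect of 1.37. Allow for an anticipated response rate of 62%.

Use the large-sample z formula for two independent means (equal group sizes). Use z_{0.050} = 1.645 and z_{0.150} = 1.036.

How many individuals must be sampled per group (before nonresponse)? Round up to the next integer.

n = 312 per group

n = (z_{α/2} + z_β)² · (σ₁² + σ₂²) / δ²
  = (1.645 + 1.036)² · (2·4.7² = 44.18) / 1.5²
  = 7.1878 · 44.18 / 2.25
  = 141.14
Design effect: 1.37 × 141.14 = 193.36.
Adjust for 62% response: 193.36 / 0.62 = 311.86.
Round up → n = 312 per group.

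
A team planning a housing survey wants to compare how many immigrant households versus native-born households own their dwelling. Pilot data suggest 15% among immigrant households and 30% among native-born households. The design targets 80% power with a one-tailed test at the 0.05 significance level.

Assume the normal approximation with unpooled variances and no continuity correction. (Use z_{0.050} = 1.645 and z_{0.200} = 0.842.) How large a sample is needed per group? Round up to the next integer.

n = 93 per group

n = (z_α + z_β)² · [p₁(1−p₁) + p₂(1−p₂)] / (p₁ − p₂)²
  = (1.645 + 0.842)² · (0.15·0.85 + 0.30·0.70) / (-0.15)²
  = (2.487)² · (0.1275 + 0.2100) / 0.0225
  = 6.1852 · 0.3375 / 0.0225
  = 92.78
Round up → n = 93 per group.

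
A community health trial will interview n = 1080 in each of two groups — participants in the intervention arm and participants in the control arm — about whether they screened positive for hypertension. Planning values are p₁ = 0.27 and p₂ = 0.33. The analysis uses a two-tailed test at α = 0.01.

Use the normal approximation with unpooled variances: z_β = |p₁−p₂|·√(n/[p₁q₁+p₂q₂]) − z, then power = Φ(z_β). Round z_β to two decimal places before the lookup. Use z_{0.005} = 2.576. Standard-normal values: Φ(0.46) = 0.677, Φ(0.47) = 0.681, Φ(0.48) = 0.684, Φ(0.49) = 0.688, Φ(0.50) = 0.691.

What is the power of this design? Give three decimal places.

z_β = |p₁−p₂|·√(n/[p₁q₁+p₂q₂]) − z_{α/2}
    = 0.06 · √(1080/0.4182) − 2.576
    = 0.06 · 50.8183 − 2.576
    = 3.0491 − 2.576 = 0.4731 → 0.47
Power = Φ(0.47) = 0.681.

Power ≈ 0.681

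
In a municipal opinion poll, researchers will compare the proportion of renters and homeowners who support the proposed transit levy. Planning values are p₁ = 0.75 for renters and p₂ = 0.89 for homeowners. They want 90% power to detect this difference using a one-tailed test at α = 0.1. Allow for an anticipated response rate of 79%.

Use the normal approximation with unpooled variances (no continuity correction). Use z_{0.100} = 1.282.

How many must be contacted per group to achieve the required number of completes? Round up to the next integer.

n = 122 per group

n = (z_α + z_β)² · [p₁(1−p₁) + p₂(1−p₂)] / (p₁ − p₂)²
  = (1.282 + 1.282)² · (0.75·0.25 + 0.89·0.11) / (-0.14)²
  = (2.564)² · (0.1875 + 0.0979) / 0.0196
  = 6.5741 · 0.2854 / 0.0196
  = 95.73
Adjust for 79% response: 95.73 / 0.79 = 121.17.
Round up → n = 122 per group.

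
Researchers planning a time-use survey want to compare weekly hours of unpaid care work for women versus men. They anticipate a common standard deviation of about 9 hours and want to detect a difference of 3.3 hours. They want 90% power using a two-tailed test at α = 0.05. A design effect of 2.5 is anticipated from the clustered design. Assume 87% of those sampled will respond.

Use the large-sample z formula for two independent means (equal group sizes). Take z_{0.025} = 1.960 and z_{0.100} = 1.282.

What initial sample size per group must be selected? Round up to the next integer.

n = (z_{α/2} + z_β)² · (σ₁² + σ₂²) / δ²
  = (1.960 + 1.282)² · (2·9² = 162) / 3.3²
  = 10.5106 · 162 / 10.89
  = 156.36
Design effect: 2.5 × 156.36 = 390.89.
Adjust for 87% response: 390.89 / 0.87 = 449.30.
Round up → n = 450 per group.

n = 450 per group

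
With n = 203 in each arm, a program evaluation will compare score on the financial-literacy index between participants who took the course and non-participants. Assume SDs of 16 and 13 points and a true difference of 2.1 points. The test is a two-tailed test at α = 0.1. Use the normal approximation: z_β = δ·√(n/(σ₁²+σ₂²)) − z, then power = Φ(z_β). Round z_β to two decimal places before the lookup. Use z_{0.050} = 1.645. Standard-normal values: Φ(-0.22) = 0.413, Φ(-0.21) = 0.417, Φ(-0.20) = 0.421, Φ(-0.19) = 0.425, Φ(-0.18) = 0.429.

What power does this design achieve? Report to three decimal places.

Power ≈ 0.425

z_β = δ·√(n/(σ₁²+σ₂²)) − z_{α/2}
    = 2.1 · √(203/425) − 1.645
    = 2.1 · 0.69112 − 1.645
    = 1.4514 − 1.645 = -0.1936 → -0.19
Power = Φ(-0.19) = 0.425.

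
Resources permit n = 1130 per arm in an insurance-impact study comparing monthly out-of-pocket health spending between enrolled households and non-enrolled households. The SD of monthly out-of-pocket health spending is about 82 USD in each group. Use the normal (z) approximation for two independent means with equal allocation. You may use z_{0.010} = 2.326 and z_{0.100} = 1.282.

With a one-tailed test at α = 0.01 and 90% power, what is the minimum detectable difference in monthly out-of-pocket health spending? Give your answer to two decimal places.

Minimum detectable difference ≈ 12.45 USD

δ = (z_α + z_β) · √((σ₁²+σ₂²)/n)
  = (2.326 + 1.282) · √(13448/1130)
  = 3.608 · √11.9009
  = 3.608 · 3.4498
  = 12.4468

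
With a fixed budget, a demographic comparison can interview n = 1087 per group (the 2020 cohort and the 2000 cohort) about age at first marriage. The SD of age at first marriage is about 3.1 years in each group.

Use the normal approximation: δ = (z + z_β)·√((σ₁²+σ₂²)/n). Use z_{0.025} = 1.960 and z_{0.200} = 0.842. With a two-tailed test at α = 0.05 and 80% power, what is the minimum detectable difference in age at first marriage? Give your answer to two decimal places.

Minimum detectable difference ≈ 0.37 years

δ = (z_{α/2} + z_β) · √((σ₁²+σ₂²)/n)
  = (1.960 + 0.842) · √(19.22/1087)
  = 2.802 · √0.01768
  = 2.802 · 0.1330
  = 0.3726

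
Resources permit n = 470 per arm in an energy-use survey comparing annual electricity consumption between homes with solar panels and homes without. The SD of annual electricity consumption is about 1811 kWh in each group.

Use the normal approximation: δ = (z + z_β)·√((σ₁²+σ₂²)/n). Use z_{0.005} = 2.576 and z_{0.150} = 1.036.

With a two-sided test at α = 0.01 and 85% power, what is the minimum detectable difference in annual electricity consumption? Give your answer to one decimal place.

δ = (z_{α/2} + z_β) · √((σ₁²+σ₂²)/n)
  = (2.576 + 1.036) · √(6559442/470)
  = 3.612 · √13956.3
  = 3.612 · 118.1366
  = 426.7094

Minimum detectable difference ≈ 426.7 kWh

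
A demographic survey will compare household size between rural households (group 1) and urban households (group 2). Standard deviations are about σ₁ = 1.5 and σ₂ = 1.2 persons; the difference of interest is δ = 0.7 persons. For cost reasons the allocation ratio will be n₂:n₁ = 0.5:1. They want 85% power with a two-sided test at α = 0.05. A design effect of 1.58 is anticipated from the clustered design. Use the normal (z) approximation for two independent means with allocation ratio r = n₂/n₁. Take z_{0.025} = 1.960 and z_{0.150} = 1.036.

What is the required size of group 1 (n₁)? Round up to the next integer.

n₁ = (z_{α/2} + z_β)² · (σ₁² + σ₂²/r) / δ²
   = (1.960 + 1.036)² · (1.5² + 1.2²/0.5) / 0.7²
   = 8.9760 · (2.25 + 2.88) / 0.49
   = 8.9760 · 5.13 / 0.49
   = 93.97
Design effect: 1.58 × 93.97 = 148.48.
Round up → n₁ = 149; n₂ = r·n₁ = 0.5 × 149 = 75.

n₁ = 149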